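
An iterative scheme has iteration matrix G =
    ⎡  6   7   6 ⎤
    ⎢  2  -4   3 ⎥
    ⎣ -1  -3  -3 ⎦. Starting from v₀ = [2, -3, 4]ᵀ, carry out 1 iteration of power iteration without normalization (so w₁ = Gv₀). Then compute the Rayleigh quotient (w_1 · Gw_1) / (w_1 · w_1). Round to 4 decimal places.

w1 = Gv₀ = (15, 28, -5)
Gw1 = (256, -97, -84)
w1·Gw1 = 15·256 + 28·(-97) + (-5)·(-84) = 1544; w1·w1 = 15·15 + 28·28 + (-5)·(-5) = 1034
λ ≈ 1544/1034 = 1.4932

1.4932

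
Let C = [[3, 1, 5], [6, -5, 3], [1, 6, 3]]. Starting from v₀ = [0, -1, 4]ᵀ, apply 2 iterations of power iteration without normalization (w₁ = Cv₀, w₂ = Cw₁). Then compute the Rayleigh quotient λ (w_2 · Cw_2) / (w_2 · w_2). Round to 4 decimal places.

8.0107

w1 = Cv₀ = (3·0 + 1·(-1) + 5·4; 6·0 + (-5)·(-1) + 3·4; 1·0 + 6·(-1) + 3·4) = (19, 17, 6)
w2 = Cw1 = (3·19 + 1·17 + 5·6; 6·19 + (-5)·17 + 3·6; 1·19 + 6·17 + 3·6) = (104, 47, 139)
Cw2 = (1054, 806, 803)
w2·Cw2 = 104·1054 + 47·806 + 139·803 = 259115; w2·w2 = 104·104 + 47·47 + 139·139 = 32346
λ ≈ 259115/32346 = 8.0107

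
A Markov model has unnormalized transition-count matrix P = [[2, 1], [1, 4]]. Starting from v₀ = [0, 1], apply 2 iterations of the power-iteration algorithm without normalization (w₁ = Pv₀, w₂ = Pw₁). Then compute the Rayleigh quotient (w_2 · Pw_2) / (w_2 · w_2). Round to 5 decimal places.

λ ≈ 4.40615

w1 = Pv₀ = (2·0 + 1·1; 1·0 + 4·1) = (1, 4)
w2 = Pw1 = (2·1 + 1·4; 1·1 + 4·4) = (6, 17)
Pw2 = (29, 74)
w2·Pw2 = 6·29 + 17·74 = 1432; w2·w2 = 6·6 + 17·17 = 325
λ ≈ 1432/325 = 4.40615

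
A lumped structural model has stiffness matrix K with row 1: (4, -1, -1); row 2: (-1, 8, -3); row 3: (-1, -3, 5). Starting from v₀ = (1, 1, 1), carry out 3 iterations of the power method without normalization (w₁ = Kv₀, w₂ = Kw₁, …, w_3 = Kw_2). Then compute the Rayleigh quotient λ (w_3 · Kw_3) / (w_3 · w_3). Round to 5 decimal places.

9.84478

w1 = Kv₀ = (2, 4, 1)
w2 = Kw1 = (3, 27, -9)
w3 = Kw2 = (-6, 240, -129)
Kw3 = (-135, 2313, -1359)
w3·Kw3 = (-6)·(-135) + 240·2313 + (-129)·(-1359) = 731241; w3·w3 = (-6)·(-6) + 240·240 + (-129)·(-129) = 74277
λ ≈ 731241/74277 = 9.84478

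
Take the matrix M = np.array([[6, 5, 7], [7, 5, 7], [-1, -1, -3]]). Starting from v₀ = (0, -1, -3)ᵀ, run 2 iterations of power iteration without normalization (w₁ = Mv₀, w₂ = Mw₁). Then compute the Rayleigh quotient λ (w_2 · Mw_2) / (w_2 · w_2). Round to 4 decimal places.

w1 = Mv₀ = (6·0 + 5·(-1) + 7·(-3); 7·0 + 5·(-1) + 7·(-3); (-1)·0 + (-1)·(-1) + (-3)·(-3)) = (-26, -26, 10)
w2 = Mw1 = (6·(-26) + 5·(-26) + 7·10; 7·(-26) + 5·(-26) + 7·10; (-1)·(-26) + (-1)·(-26) + (-3)·10) = (-216, -242, 22)
Mw2 = (-2352, -2568, 392)
w2·Mw2 = (-216)·(-2352) + (-242)·(-2568) + 22·392 = 1138112; w2·w2 = (-216)·(-216) + (-242)·(-242) + 22·22 = 105704
λ ≈ 1138112/105704 = 10.7670

10.7670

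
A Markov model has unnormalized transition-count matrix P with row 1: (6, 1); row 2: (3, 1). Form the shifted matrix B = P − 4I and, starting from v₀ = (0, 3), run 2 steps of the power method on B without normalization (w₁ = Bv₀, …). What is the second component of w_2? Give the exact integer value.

36

B = P − 4I has rows (2, 1); (3, -3)
w1 = Bv₀ = (2·0 + 1·3; 3·0 + (-3)·3) = (3, -9)
w2 = Bw1 = (2·3 + 1·(-9); 3·3 + (-3)·(-9)) = (-3, 36)
Requested component of w2: 36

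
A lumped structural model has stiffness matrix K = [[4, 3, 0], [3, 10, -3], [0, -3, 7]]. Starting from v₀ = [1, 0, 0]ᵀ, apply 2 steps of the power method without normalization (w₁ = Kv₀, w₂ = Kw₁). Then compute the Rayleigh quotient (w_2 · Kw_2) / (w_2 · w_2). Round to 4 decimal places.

λ ≈ 11.8522

w1 = Kv₀ = (4·1 + 3·0 + 0·0; 3·1 + 10·0 + (-3)·0; 0·1 + (-3)·0 + 7·0) = (4, 3, 0)
w2 = Kw1 = (4·4 + 3·3 + 0·0; 3·4 + 10·3 + (-3)·0; 0·4 + (-3)·3 + 7·0) = (25, 42, -9)
Kw2 = (226, 522, -189)
w2·Kw2 = 25·226 + 42·522 + (-9)·(-189) = 29275; w2·w2 = 25·25 + 42·42 + (-9)·(-9) = 2470
λ ≈ 29275/2470 = 11.8522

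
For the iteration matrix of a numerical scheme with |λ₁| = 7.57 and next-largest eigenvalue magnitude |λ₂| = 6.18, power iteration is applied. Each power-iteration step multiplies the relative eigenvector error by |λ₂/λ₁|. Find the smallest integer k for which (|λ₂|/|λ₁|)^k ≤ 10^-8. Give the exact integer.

|λ₂/λ₁| = 6.18/7.57 = 0.81638
Need k ≥ ln(10^-8) / ln(0.81638) = -18.4207 / -0.2029 ≈ 90.798
Smallest integer k satisfying the bound: 91

91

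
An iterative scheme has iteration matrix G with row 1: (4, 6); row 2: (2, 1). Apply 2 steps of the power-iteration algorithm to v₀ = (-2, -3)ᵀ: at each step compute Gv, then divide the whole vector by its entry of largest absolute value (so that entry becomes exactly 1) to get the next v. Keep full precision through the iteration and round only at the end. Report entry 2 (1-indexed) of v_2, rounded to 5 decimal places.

Gv0 = (-26.000000, -7.000000); divide by -26.000000 → v1 = (1.000000, 0.269231)
Gv1 = (5.615385, 2.269231); divide by 5.615385 → v2 = (1.000000, 0.404110)
Requested entry of v2: -59/-146 = 0.40411

0.40411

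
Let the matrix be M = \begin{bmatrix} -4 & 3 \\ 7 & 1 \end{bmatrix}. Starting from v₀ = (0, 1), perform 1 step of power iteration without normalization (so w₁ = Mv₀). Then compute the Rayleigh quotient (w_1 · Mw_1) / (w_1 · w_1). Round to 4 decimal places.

-0.5000

w1 = Mv₀ = (3, 1)
Mw1 = (-9, 22)
w1·Mw1 = 3·(-9) + 1·22 = -5; w1·w1 = 3·3 + 1·1 = 10
λ ≈ -5/10 = -0.5000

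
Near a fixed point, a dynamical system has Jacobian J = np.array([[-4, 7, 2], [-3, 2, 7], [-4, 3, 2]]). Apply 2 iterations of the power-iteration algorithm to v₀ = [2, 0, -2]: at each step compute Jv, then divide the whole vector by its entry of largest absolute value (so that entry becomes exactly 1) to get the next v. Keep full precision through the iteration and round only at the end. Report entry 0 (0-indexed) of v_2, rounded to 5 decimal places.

Jv0 = (-12.000000, -20.000000, -12.000000); divide by -20.000000 → v1 = (0.600000, 1.000000, 0.600000)
Jv1 = (5.800000, 4.400000, 1.800000); divide by 5.800000 → v2 = (1.000000, 0.758621, 0.310345)
Requested entry of v2: -116/-116 = 1.00000

1.00000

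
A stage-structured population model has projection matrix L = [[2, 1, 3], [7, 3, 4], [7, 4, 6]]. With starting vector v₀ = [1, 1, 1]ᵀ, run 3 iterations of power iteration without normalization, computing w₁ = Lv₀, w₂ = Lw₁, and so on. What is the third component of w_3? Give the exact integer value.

2347

w1 = Lv₀ = (2·1 + 1·1 + 3·1; 7·1 + 3·1 + 4·1; 7·1 + 4·1 + 6·1) = (6, 14, 17)
w2 = Lw1 = (2·6 + 1·14 + 3·17; 7·6 + 3·14 + 4·17; 7·6 + 4·14 + 6·17) = (77, 152, 200)
w3 = Lw2 = (906, 1795, 2347)
The requested component of w3 is 2347.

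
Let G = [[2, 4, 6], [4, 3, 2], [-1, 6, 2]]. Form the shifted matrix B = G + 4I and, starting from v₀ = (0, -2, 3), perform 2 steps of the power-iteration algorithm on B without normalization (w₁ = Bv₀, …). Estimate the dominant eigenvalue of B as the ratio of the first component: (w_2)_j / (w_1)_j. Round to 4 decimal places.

B = G + 4I has rows (6, 4, 6); (4, 7, 2); (-1, 6, 6)
w1 = Bv₀ = (6·0 + 4·(-2) + 6·3; 4·0 + 7·(-2) + 2·3; (-1)·0 + 6·(-2) + 6·3) = (10, -8, 6)
w2 = Bw1 = (6·10 + 4·(-8) + 6·6; 4·10 + 7·(-8) + 2·6; (-1)·10 + 6·(-8) + 6·6) = (64, -4, -22)
Ratio: 64/10 = 6.4000

6.4000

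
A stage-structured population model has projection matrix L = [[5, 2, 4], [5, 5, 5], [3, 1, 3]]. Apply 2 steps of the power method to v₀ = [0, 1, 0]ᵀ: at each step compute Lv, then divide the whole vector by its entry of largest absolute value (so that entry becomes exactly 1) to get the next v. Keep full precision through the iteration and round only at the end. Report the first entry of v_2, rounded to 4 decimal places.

0.6000

Lv0 = (2.00000, 5.00000, 1.00000); divide by 5.00000 → v1 = (0.40000, 1.00000, 0.20000)
Lv1 = (4.80000, 8.00000, 2.80000); divide by 8.00000 → v2 = (0.60000, 1.00000, 0.35000)
Requested entry of v2: 24/40 = 0.6000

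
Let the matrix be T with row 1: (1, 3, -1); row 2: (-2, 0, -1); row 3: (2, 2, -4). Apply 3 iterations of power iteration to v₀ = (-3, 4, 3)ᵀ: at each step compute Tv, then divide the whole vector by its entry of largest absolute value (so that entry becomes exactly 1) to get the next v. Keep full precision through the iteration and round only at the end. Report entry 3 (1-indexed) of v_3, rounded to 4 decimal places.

Tv0 = (6.00000, 3.00000, -10.00000); divide by -10.00000 → v1 = (-0.60000, -0.30000, 1.00000)
Tv1 = (-2.50000, 0.20000, -5.80000); divide by -5.80000 → v2 = (0.43103, -0.03448, 1.00000)
Tv2 = (-0.67241, -1.86207, -3.20690); divide by -3.20690 → v3 = (0.20968, 0.58065, 1.00000)
Requested entry of v3: -186/-186 = 1.0000

1.0000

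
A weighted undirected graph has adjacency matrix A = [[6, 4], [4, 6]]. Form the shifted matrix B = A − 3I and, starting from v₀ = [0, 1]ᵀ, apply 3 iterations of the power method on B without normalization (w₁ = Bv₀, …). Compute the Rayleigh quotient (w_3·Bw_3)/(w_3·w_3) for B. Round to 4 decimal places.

B = A − 3I has rows (3, 4); (4, 3)
w1 = Bv₀ = (3·0 + 4·1; 4·0 + 3·1) = (4, 3)
w2 = Bw1 = (3·4 + 4·3; 4·4 + 3·3) = (24, 25)
w3 = Bw2 = (172, 171)
Bw3 = (1200, 1201)
w3·Bw3 = 411771; w3·w3 = 58825; μ ≈ 411771/58825 = 6.9999

μ ≈ 6.9999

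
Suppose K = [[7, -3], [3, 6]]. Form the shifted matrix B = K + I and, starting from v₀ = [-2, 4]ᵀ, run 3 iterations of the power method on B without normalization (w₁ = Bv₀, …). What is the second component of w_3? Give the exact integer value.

B = K + I has rows (8, -3); (3, 7)
w1 = Bv₀ = (8·(-2) + (-3)·4; 3·(-2) + 7·4) = (-28, 22)
w2 = Bw1 = (8·(-28) + (-3)·22; 3·(-28) + 7·22) = (-290, 70)
w3 = Bw2 = (-2530, -380)
Requested component of w3: -380

-380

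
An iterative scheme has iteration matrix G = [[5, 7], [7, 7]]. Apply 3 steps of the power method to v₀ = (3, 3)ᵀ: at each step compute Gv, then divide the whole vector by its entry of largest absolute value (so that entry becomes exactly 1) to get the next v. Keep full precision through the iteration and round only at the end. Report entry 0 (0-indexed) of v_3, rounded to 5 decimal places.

Gv0 = (36.000000, 42.000000); divide by 42.000000 → v1 = (0.857143, 1.000000)
Gv1 = (11.285714, 13.000000); divide by 13.000000 → v2 = (0.868132, 1.000000)
Gv2 = (11.340659, 13.076923); divide by 13.076923 → v3 = (0.867227, 1.000000)
Requested entry of v3: 6192/7140 = 0.86723

0.86723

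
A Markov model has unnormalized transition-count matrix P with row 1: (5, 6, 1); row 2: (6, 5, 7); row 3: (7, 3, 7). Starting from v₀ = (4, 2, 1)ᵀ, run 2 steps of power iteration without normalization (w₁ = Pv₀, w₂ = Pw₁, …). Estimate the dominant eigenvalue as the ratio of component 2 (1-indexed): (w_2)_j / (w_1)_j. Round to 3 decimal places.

w1 = Pv₀ = (5·4 + 6·2 + 1·1; 6·4 + 5·2 + 7·1; 7·4 + 3·2 + 7·1) = (33, 41, 41)
w2 = Pw1 = (5·33 + 6·41 + 1·41; 6·33 + 5·41 + 7·41; 7·33 + 3·41 + 7·41) = (452, 690, 641)
Ratio at component: 690 / 41 = 16.829

16.829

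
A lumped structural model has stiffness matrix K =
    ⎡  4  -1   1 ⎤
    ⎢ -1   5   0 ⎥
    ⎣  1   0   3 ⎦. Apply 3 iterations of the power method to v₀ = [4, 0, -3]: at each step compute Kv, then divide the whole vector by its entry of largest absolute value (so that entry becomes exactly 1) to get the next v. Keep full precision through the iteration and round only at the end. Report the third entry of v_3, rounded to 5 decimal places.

0.19149

Kv0 = (13.000000, -4.000000, -5.000000); divide by 13.000000 → v1 = (1.000000, -0.307692, -0.384615)
Kv1 = (3.923077, -2.538462, -0.153846); divide by 3.923077 → v2 = (1.000000, -0.647059, -0.039216)
Kv2 = (4.607843, -4.235294, 0.882353); divide by 4.607843 → v3 = (1.000000, -0.919149, 0.191489)
Requested entry of v3: 45/235 = 0.19149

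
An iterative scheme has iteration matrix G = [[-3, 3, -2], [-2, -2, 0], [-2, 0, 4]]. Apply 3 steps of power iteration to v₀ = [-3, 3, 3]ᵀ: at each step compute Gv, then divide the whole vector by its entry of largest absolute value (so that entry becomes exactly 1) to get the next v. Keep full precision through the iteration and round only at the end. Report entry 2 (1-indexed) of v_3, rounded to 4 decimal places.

Gv0 = (12.00000, 0.00000, 18.00000); divide by 18.00000 → v1 = (0.66667, 0.00000, 1.00000)
Gv1 = (-4.00000, -1.33333, 2.66667); divide by -4.00000 → v2 = (1.00000, 0.33333, -0.66667)
Gv2 = (-0.66667, -2.66667, -4.66667); divide by -4.66667 → v3 = (0.14286, 0.57143, 1.00000)
Requested entry of v3: 192/336 = 0.5714

0.5714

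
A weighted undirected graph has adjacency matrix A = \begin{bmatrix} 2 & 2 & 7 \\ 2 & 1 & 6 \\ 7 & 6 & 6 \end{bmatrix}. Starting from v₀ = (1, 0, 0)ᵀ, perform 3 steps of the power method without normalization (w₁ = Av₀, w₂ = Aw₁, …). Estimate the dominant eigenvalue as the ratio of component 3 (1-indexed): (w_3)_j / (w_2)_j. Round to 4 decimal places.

w1 = Av₀ = (2·1 + 2·0 + 7·0; 2·1 + 1·0 + 6·0; 7·1 + 6·0 + 6·0) = (2, 2, 7)
w2 = Aw1 = (2·2 + 2·2 + 7·7; 2·2 + 1·2 + 6·7; 7·2 + 6·2 + 6·7) = (57, 48, 68)
w3 = Aw2 = (686, 570, 1095)
Ratio at component: 1095 / 68 = 16.1029

λ ≈ 16.1029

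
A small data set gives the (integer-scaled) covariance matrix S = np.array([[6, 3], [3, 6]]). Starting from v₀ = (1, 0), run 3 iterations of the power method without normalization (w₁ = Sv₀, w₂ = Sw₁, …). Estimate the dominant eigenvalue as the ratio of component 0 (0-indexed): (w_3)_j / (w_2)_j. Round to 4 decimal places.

8.4000

w1 = Sv₀ = (6·1 + 3·0; 3·1 + 6·0) = (6, 3)
w2 = Sw1 = (6·6 + 3·3; 3·6 + 6·3) = (45, 36)
w3 = Sw2 = (378, 351)
Ratio at component: 378 / 45 = 8.4000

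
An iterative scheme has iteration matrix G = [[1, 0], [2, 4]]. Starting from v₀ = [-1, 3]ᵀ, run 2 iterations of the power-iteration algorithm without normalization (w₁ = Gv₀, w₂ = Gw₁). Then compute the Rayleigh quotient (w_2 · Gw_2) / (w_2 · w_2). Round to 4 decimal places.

λ ≈ 3.9453

w1 = Gv₀ = (-1, 10)
w2 = Gw1 = (-1, 38)
Gw2 = (-1, 150)
w2·Gw2 = (-1)·(-1) + 38·150 = 5701; w2·w2 = (-1)·(-1) + 38·38 = 1445
λ ≈ 5701/1445 = 3.9453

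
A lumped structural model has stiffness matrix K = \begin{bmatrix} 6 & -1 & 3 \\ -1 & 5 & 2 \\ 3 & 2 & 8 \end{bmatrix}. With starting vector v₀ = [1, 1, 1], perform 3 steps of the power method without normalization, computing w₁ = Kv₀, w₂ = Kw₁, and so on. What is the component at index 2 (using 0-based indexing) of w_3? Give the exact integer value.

w1 = Kv₀ = (6·1 + (-1)·1 + 3·1; (-1)·1 + 5·1 + 2·1; 3·1 + 2·1 + 8·1) = (8, 6, 13)
w2 = Kw1 = (6·8 + (-1)·6 + 3·13; (-1)·8 + 5·6 + 2·13; 3·8 + 2·6 + 8·13) = (81, 48, 140)
w3 = Kw2 = (858, 439, 1459)
The requested component of w3 is 1459.

1459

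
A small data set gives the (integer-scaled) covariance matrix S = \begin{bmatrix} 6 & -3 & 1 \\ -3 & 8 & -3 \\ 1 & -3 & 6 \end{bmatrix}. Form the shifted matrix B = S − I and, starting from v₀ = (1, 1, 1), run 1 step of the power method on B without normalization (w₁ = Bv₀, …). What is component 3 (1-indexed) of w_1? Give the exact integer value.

3

B = S − I has rows (5, -3, 1); (-3, 7, -3); (1, -3, 5)
w1 = Bv₀ = (3, 1, 3)
Requested component of w1: 3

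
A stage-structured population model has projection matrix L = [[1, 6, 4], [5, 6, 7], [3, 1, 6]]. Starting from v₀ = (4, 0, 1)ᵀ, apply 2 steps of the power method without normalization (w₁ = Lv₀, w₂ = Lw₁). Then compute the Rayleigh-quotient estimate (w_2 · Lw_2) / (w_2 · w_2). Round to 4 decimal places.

w1 = Lv₀ = (1·4 + 6·0 + 4·1; 5·4 + 6·0 + 7·1; 3·4 + 1·0 + 6·1) = (8, 27, 18)
w2 = Lw1 = (1·8 + 6·27 + 4·18; 5·8 + 6·27 + 7·18; 3·8 + 1·27 + 6·18) = (242, 328, 159)
Lw2 = (2846, 4291, 2008)
w2·Lw2 = 242·2846 + 328·4291 + 159·2008 = 2415452; w2·w2 = 242·242 + 328·328 + 159·159 = 191429
λ ≈ 2415452/191429 = 12.6180

λ ≈ 12.6180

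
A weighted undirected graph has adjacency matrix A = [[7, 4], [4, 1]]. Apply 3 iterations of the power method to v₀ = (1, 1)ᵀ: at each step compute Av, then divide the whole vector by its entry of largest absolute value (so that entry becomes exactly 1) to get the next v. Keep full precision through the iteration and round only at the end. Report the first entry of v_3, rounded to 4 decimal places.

Av0 = (11.00000, 5.00000); divide by 11.00000 → v1 = (1.00000, 0.45455)
Av1 = (8.81818, 4.45455); divide by 8.81818 → v2 = (1.00000, 0.50515)
Av2 = (9.02062, 4.50515); divide by 9.02062 → v3 = (1.00000, 0.49943)
Requested entry of v3: 875/875 = 1.0000

1.0000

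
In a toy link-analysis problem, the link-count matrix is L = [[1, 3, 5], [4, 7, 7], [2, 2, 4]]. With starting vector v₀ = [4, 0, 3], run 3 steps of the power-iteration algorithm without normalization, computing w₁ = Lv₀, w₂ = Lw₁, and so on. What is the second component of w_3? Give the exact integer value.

w1 = Lv₀ = (19, 37, 20)
w2 = Lw1 = (230, 475, 192)
w3 = Lw2 = (2615, 5589, 2178)
The requested component of w3 is 5589.

5589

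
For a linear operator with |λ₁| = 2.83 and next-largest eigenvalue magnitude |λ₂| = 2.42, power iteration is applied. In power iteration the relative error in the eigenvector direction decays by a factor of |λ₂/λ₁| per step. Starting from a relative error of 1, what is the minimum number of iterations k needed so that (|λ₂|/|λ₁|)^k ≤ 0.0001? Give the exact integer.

|λ₂/λ₁| = 2.42/2.83 = 0.85512
Need k ≥ ln(0.0001) / ln(0.85512) = -9.2103 / -0.1565 ≈ 58.849
Smallest integer k satisfying the bound: 59

59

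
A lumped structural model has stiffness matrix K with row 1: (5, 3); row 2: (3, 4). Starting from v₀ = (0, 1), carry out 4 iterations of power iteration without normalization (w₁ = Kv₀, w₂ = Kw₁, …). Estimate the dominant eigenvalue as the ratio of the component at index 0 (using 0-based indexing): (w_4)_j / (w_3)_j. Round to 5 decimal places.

λ ≈ 7.58571

w1 = Kv₀ = (5·0 + 3·1; 3·0 + 4·1) = (3, 4)
w2 = Kw1 = (5·3 + 3·4; 3·3 + 4·4) = (27, 25)
w3 = Kw2 = (210, 181)
w4 = Kw3 = (1593, 1354)
Ratio at component: 1593 / 210 = 7.58571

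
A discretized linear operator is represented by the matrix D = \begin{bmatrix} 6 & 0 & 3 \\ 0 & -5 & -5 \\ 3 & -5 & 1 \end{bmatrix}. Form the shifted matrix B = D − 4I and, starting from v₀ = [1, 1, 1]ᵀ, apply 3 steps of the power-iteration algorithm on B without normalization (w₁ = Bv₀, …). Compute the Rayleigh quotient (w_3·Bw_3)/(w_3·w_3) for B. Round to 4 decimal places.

B = D − 4I has rows (2, 0, 3); (0, -9, -5); (3, -5, -3)
w1 = Bv₀ = (2·1 + 0·1 + 3·1; 0·1 + (-9)·1 + (-5)·1; 3·1 + (-5)·1 + (-3)·1) = (5, -14, -5)
w2 = Bw1 = (2·5 + 0·(-14) + 3·(-5); 0·5 + (-9)·(-14) + (-5)·(-5); 3·5 + (-5)·(-14) + (-3)·(-5)) = (-5, 151, 100)
w3 = Bw2 = (290, -1859, -1070)
Bw3 = (-2630, 22081, 13375)
w3·Bw3 = -56122529; w3·w3 = 4684881; μ ≈ -56122529/4684881 = -11.9795

-11.9795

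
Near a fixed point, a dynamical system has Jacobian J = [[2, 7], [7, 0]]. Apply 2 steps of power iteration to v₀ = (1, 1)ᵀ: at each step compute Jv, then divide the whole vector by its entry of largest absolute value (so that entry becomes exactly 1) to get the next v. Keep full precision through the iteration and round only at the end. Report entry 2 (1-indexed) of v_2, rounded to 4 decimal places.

Jv0 = (9.00000, 7.00000); divide by 9.00000 → v1 = (1.00000, 0.77778)
Jv1 = (7.44444, 7.00000); divide by 7.44444 → v2 = (1.00000, 0.94030)
Requested entry of v2: 63/67 = 0.9403

0.9403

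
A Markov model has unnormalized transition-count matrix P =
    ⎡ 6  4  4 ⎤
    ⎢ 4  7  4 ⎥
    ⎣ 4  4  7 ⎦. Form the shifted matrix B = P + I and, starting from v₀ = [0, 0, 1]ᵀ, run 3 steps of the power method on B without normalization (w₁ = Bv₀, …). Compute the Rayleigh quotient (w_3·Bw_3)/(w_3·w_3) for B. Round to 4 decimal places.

15.6796

B = P + I has rows (7, 4, 4); (4, 8, 4); (4, 4, 8)
w1 = Bv₀ = (7·0 + 4·0 + 4·1; 4·0 + 8·0 + 4·1; 4·0 + 4·0 + 8·1) = (4, 4, 8)
w2 = Bw1 = (7·4 + 4·4 + 4·8; 4·4 + 8·4 + 4·8; 4·4 + 4·4 + 8·8) = (76, 80, 96)
w3 = Bw2 = (1236, 1328, 1392)
Bw3 = (19532, 21136, 21392)
w3·Bw3 = 81987824; w3·w3 = 5228944; μ ≈ 81987824/5228944 = 15.6796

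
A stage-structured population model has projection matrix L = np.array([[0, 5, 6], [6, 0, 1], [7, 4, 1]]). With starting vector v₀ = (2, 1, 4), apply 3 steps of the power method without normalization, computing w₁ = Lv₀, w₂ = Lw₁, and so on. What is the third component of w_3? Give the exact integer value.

2557

w1 = Lv₀ = (0·2 + 5·1 + 6·4; 6·2 + 0·1 + 1·4; 7·2 + 4·1 + 1·4) = (29, 16, 22)
w2 = Lw1 = (0·29 + 5·16 + 6·22; 6·29 + 0·16 + 1·22; 7·29 + 4·16 + 1·22) = (212, 196, 289)
w3 = Lw2 = (2714, 1561, 2557)
The requested component of w3 is 2557.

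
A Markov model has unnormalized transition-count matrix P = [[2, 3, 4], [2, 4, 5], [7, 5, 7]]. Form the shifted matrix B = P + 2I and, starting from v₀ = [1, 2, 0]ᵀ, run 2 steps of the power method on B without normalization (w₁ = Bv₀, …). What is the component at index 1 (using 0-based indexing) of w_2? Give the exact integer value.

B = P + 2I has rows (4, 3, 4); (2, 6, 5); (7, 5, 9)
w1 = Bv₀ = (4·1 + 3·2 + 4·0; 2·1 + 6·2 + 5·0; 7·1 + 5·2 + 9·0) = (10, 14, 17)
w2 = Bw1 = (4·10 + 3·14 + 4·17; 2·10 + 6·14 + 5·17; 7·10 + 5·14 + 9·17) = (150, 189, 293)
Requested component of w2: 189

189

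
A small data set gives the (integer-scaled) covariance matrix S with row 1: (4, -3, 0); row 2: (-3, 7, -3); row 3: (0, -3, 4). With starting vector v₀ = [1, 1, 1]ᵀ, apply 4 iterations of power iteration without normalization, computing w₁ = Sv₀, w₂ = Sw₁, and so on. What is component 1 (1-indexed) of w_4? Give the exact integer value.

w1 = Sv₀ = (4·1 + (-3)·1 + 0·1; (-3)·1 + 7·1 + (-3)·1; 0·1 + (-3)·1 + 4·1) = (1, 1, 1)
w2 = Sw1 = (4·1 + (-3)·1 + 0·1; (-3)·1 + 7·1 + (-3)·1; 0·1 + (-3)·1 + 4·1) = (1, 1, 1)
w3 = Sw2 = (1, 1, 1)
w4 = Sw3 = (1, 1, 1)
The requested component of w4 is 1.

1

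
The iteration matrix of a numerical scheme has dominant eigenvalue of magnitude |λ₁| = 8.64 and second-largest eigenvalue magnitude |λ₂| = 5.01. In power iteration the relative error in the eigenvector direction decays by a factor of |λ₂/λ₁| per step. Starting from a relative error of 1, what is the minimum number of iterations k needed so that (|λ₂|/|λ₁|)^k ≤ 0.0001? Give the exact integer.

|λ₂/λ₁| = 5.01/8.64 = 0.57986
Need k ≥ ln(0.0001) / ln(0.57986) = -9.2103 / -0.5450 ≈ 16.901
Smallest integer k satisfying the bound: 17

17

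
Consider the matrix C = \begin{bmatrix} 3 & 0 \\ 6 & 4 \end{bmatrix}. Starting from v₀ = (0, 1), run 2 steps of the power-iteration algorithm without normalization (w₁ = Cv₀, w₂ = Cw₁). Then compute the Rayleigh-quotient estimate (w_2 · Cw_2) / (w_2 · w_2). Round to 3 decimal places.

w1 = Cv₀ = (3·0 + 0·1; 6·0 + 4·1) = (0, 4)
w2 = Cw1 = (3·0 + 0·4; 6·0 + 4·4) = (0, 16)
Cw2 = (0, 64)
w2·Cw2 = 0·0 + 16·64 = 1024; w2·w2 = 0·0 + 16·16 = 256
λ ≈ 1024/256 = 4.000

λ ≈ 4.000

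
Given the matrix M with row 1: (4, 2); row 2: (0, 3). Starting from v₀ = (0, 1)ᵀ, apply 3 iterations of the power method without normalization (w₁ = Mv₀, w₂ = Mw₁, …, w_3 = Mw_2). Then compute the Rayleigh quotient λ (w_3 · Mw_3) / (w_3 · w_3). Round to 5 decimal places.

w1 = Mv₀ = (4·0 + 2·1; 0·0 + 3·1) = (2, 3)
w2 = Mw1 = (4·2 + 2·3; 0·2 + 3·3) = (14, 9)
w3 = Mw2 = (74, 27)
Mw3 = (350, 81)
w3·Mw3 = 74·350 + 27·81 = 28087; w3·w3 = 74·74 + 27·27 = 6205
λ ≈ 28087/6205 = 4.52651

λ ≈ 4.52651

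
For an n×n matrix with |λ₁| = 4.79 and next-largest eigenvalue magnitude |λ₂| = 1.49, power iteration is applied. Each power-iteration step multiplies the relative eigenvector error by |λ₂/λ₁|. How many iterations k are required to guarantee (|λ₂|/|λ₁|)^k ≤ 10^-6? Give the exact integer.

|λ₂/λ₁| = 1.49/4.79 = 0.31106
Need k ≥ ln(10^-6) / ln(0.31106) = -13.8155 / -1.1678 ≈ 11.831
Smallest integer k satisfying the bound: 12

12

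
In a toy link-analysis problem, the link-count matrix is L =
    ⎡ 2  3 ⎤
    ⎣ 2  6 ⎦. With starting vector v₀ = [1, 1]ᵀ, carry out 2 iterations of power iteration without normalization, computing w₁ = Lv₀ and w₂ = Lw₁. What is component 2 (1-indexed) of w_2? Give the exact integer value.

w1 = Lv₀ = (5, 8)
w2 = Lw1 = (34, 58)
The requested component of w2 is 58.

58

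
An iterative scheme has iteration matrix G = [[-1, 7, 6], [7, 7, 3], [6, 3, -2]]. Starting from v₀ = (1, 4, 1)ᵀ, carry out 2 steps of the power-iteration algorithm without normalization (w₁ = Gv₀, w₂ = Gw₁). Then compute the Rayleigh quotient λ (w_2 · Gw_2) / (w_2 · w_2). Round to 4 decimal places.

w1 = Gv₀ = ((-1)·1 + 7·4 + 6·1; 7·1 + 7·4 + 3·1; 6·1 + 3·4 + (-2)·1) = (33, 38, 16)
w2 = Gw1 = ((-1)·33 + 7·38 + 6·16; 7·33 + 7·38 + 3·16; 6·33 + 3·38 + (-2)·16) = (329, 545, 280)
Gw2 = (5166, 6958, 3049)
w2·Gw2 = 329·5166 + 545·6958 + 280·3049 = 6345444; w2·w2 = 329·329 + 545·545 + 280·280 = 483666
λ ≈ 6345444/483666 = 13.1195

λ ≈ 13.1195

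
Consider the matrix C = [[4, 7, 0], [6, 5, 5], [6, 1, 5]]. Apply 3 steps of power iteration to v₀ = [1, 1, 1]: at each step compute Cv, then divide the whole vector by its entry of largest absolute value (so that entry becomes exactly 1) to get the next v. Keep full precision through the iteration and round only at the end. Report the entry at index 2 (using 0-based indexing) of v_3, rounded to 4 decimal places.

0.6921

Cv0 = (11.00000, 16.00000, 12.00000); divide by 16.00000 → v1 = (0.68750, 1.00000, 0.75000)
Cv1 = (9.75000, 12.87500, 8.87500); divide by 12.87500 → v2 = (0.75728, 1.00000, 0.68932)
Cv2 = (10.02913, 12.99029, 8.99029); divide by 12.99029 → v3 = (0.77205, 1.00000, 0.69208)
Requested entry of v3: 1852/2676 = 0.6921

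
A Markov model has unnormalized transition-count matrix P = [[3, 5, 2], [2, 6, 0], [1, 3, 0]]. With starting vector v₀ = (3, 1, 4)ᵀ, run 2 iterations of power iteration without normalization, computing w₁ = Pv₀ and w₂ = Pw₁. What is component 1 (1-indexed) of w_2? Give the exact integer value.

w1 = Pv₀ = (3·3 + 5·1 + 2·4; 2·3 + 6·1 + 0·4; 1·3 + 3·1 + 0·4) = (22, 12, 6)
w2 = Pw1 = (3·22 + 5·12 + 2·6; 2·22 + 6·12 + 0·6; 1·22 + 3·12 + 0·6) = (138, 116, 58)
The requested component of w2 is 138.

138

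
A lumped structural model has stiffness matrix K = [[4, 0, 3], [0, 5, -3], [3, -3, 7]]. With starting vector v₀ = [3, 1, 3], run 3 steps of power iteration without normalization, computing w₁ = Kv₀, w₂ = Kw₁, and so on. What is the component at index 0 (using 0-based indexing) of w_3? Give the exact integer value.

1452

w1 = Kv₀ = (21, -4, 27)
w2 = Kw1 = (165, -101, 264)
w3 = Kw2 = (1452, -1297, 2646)
The requested component of w3 is 1452.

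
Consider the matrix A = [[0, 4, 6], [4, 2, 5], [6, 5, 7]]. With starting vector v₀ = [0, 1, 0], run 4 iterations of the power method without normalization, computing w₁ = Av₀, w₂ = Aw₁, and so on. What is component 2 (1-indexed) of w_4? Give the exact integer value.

w1 = Av₀ = (4, 2, 5)
w2 = Aw1 = (38, 45, 69)
w3 = Aw2 = (594, 587, 936)
w4 = Aw3 = (7964, 8230, 13051)
The requested component of w4 is 8230.

8230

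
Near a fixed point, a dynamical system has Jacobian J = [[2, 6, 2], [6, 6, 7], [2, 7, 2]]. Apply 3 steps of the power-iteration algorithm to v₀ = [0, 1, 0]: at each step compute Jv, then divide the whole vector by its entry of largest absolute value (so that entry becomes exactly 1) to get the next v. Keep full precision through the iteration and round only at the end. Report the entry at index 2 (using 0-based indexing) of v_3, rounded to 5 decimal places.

Jv0 = (6.000000, 6.000000, 7.000000); divide by 7.000000 → v1 = (0.857143, 0.857143, 1.000000)
Jv1 = (8.857143, 17.285714, 9.714286); divide by 17.285714 → v2 = (0.512397, 1.000000, 0.561983)
Jv2 = (8.148760, 13.008264, 9.148760); divide by 13.008264 → v3 = (0.626429, 1.000000, 0.703304)
Requested entry of v3: 1107/1574 = 0.70330

0.70330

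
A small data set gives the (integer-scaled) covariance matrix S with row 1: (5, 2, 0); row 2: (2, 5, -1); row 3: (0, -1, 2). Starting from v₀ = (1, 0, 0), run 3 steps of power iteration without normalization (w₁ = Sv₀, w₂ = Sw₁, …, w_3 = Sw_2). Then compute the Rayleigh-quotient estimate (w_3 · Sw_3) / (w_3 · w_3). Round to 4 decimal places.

w1 = Sv₀ = (5·1 + 2·0 + 0·0; 2·1 + 5·0 + (-1)·0; 0·1 + (-1)·0 + 2·0) = (5, 2, 0)
w2 = Sw1 = (5·5 + 2·2 + 0·0; 2·5 + 5·2 + (-1)·0; 0·5 + (-1)·2 + 2·0) = (29, 20, -2)
w3 = Sw2 = (185, 160, -24)
Sw3 = (1245, 1194, -208)
w3·Sw3 = 185·1245 + 160·1194 + (-24)·(-208) = 426357; w3·w3 = 185·185 + 160·160 + (-24)·(-24) = 60401
λ ≈ 426357/60401 = 7.0588

λ ≈ 7.0588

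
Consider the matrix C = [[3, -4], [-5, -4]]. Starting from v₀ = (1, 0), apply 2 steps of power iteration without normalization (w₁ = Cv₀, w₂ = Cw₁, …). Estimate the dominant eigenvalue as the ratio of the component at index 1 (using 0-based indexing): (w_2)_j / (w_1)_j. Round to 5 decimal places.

w1 = Cv₀ = (3, -5)
w2 = Cw1 = (29, 5)
Ratio at component: 5 / -5 = -1.00000

-1.00000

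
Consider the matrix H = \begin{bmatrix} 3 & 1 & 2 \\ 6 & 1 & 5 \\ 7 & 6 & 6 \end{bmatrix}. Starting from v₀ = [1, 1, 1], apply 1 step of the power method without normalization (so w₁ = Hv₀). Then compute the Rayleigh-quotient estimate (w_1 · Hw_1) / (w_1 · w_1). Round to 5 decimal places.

11.93346

w1 = Hv₀ = (6, 12, 19)
Hw1 = (68, 143, 228)
w1·Hw1 = 6·68 + 12·143 + 19·228 = 6456; w1·w1 = 6·6 + 12·12 + 19·19 = 541
λ ≈ 6456/541 = 11.93346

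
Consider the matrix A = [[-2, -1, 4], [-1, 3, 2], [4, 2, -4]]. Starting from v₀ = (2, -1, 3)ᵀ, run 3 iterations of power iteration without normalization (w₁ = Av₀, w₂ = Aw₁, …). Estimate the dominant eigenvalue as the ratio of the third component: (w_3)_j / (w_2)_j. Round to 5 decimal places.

w1 = Av₀ = (9, 1, -6)
w2 = Aw1 = (-43, -18, 62)
w3 = Aw2 = (352, 113, -456)
Ratio at component: -456 / 62 = -7.35484

λ ≈ -7.35484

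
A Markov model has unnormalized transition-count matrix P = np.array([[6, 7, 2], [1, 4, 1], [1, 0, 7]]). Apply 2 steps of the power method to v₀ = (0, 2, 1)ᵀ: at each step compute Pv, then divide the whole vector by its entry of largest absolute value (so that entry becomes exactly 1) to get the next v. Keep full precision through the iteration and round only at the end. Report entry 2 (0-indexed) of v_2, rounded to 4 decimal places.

0.3757

Pv0 = (16.00000, 9.00000, 7.00000); divide by 16.00000 → v1 = (1.00000, 0.56250, 0.43750)
Pv1 = (10.81250, 3.68750, 4.06250); divide by 10.81250 → v2 = (1.00000, 0.34104, 0.37572)
Requested entry of v2: 65/173 = 0.3757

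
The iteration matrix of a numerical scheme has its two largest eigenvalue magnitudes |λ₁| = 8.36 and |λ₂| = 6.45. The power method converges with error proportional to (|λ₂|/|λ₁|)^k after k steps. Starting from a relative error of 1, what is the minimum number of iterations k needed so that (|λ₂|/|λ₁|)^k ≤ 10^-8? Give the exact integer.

72

|λ₂/λ₁| = 6.45/8.36 = 0.77153
Need k ≥ ln(10^-8) / ln(0.77153) = -18.4207 / -0.2594 ≈ 71.019
Smallest integer k satisfying the bound: 72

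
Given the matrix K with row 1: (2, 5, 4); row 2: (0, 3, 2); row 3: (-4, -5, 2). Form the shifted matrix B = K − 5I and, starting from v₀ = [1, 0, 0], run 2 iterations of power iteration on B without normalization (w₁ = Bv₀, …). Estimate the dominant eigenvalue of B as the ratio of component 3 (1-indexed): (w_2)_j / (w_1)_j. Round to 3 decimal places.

B = K − 5I has rows (-3, 5, 4); (0, -2, 2); (-4, -5, -3)
w1 = Bv₀ = ((-3)·1 + 5·0 + 4·0; 0·1 + (-2)·0 + 2·0; (-4)·1 + (-5)·0 + (-3)·0) = (-3, 0, -4)
w2 = Bw1 = ((-3)·(-3) + 5·0 + 4·(-4); 0·(-3) + (-2)·0 + 2·(-4); (-4)·(-3) + (-5)·0 + (-3)·(-4)) = (-7, -8, 24)
Ratio: 24/-4 = -6.000

-6.000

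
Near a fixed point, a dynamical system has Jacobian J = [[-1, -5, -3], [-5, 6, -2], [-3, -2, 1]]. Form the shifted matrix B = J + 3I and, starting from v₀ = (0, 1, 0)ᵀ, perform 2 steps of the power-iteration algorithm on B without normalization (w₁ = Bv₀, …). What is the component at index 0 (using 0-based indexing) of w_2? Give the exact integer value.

-49

B = J + 3I has rows (2, -5, -3); (-5, 9, -2); (-3, -2, 4)
w1 = Bv₀ = (2·0 + (-5)·1 + (-3)·0; (-5)·0 + 9·1 + (-2)·0; (-3)·0 + (-2)·1 + 4·0) = (-5, 9, -2)
w2 = Bw1 = (2·(-5) + (-5)·9 + (-3)·(-2); (-5)·(-5) + 9·9 + (-2)·(-2); (-3)·(-5) + (-2)·9 + 4·(-2)) = (-49, 110, -11)
Requested component of w2: -49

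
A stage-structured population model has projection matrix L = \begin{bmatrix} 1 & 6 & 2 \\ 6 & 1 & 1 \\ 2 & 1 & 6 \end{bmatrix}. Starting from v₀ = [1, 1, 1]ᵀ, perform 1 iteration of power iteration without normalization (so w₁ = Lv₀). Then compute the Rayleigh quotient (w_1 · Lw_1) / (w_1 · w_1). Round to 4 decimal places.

λ ≈ 8.6858

w1 = Lv₀ = (1·1 + 6·1 + 2·1; 6·1 + 1·1 + 1·1; 2·1 + 1·1 + 6·1) = (9, 8, 9)
Lw1 = (75, 71, 80)
w1·Lw1 = 9·75 + 8·71 + 9·80 = 1963; w1·w1 = 9·9 + 8·8 + 9·9 = 226
λ ≈ 1963/226 = 8.6858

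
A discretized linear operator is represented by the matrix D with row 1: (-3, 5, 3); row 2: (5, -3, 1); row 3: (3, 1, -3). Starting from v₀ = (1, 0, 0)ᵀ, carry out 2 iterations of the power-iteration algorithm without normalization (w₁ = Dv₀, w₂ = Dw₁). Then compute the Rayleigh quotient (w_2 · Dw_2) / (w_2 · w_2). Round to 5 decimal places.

w1 = Dv₀ = (-3, 5, 3)
w2 = Dw1 = (43, -27, -13)
Dw2 = (-303, 283, 141)
w2·Dw2 = 43·(-303) + (-27)·283 + (-13)·141 = -22503; w2·w2 = 43·43 + (-27)·(-27) + (-13)·(-13) = 2747
λ ≈ -22503/2747 = -8.19185

λ ≈ -8.19185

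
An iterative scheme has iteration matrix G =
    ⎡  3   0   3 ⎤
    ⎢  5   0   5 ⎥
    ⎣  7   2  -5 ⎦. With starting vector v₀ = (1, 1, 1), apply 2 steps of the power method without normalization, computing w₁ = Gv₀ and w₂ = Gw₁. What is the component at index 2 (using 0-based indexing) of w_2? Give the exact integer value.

42

w1 = Gv₀ = (6, 10, 4)
w2 = Gw1 = (30, 50, 42)
The requested component of w2 is 42.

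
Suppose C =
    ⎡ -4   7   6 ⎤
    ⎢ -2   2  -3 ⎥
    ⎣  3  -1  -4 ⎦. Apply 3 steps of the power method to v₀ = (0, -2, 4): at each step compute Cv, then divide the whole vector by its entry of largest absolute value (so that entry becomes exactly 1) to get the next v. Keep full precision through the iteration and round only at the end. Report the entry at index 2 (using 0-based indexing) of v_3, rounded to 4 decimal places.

Cv0 = (10.00000, -16.00000, -14.00000); divide by -16.00000 → v1 = (-0.62500, 1.00000, 0.87500)
Cv1 = (14.75000, 0.62500, -6.37500); divide by 14.75000 → v2 = (1.00000, 0.04237, -0.43220)
Cv2 = (-6.29661, -0.61864, 4.68644); divide by -6.29661 → v3 = (1.00000, 0.09825, -0.74428)
Requested entry of v3: -1106/1486 = -0.7443

-0.7443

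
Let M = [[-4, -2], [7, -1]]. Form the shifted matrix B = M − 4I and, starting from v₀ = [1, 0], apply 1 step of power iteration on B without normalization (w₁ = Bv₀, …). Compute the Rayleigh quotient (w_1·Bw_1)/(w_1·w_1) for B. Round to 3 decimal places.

B = M − 4I has rows (-8, -2); (7, -5)
w1 = Bv₀ = ((-8)·1 + (-2)·0; 7·1 + (-5)·0) = (-8, 7)
Bw1 = (50, -91)
w1·Bw1 = -1037; w1·w1 = 113; μ ≈ -1037/113 = -9.177

-9.177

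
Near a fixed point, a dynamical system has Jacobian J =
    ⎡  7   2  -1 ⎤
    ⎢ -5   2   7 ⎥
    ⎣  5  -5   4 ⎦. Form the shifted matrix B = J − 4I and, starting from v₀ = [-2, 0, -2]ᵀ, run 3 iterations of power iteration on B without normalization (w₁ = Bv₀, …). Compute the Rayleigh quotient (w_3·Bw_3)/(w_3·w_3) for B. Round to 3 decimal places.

μ ≈ 0.333

B = J − 4I has rows (3, 2, -1); (-5, -2, 7); (5, -5, 0)
w1 = Bv₀ = (-4, -4, -10)
w2 = Bw1 = (-10, -42, 0)
w3 = Bw2 = (-114, 134, 160)
Bw3 = (-234, 1422, -1240)
w3·Bw3 = 18824; w3·w3 = 56552; μ ≈ 18824/56552 = 0.333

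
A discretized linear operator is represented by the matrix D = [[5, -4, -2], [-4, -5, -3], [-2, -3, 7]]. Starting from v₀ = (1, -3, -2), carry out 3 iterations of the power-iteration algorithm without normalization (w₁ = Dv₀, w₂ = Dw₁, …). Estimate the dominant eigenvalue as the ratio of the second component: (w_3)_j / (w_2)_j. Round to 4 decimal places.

λ ≈ -6.5000

w1 = Dv₀ = (5·1 + (-4)·(-3) + (-2)·(-2); (-4)·1 + (-5)·(-3) + (-3)·(-2); (-2)·1 + (-3)·(-3) + 7·(-2)) = (21, 17, -7)
w2 = Dw1 = (5·21 + (-4)·17 + (-2)·(-7); (-4)·21 + (-5)·17 + (-3)·(-7); (-2)·21 + (-3)·17 + 7·(-7)) = (51, -148, -142)
w3 = Dw2 = (1131, 962, -652)
Ratio at component: 962 / -148 = -6.5000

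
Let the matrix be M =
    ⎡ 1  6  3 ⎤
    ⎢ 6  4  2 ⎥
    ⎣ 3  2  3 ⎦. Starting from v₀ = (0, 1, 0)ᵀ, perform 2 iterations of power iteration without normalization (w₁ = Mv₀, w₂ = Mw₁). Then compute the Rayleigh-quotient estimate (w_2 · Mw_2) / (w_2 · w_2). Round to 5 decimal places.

w1 = Mv₀ = (1·0 + 6·1 + 3·0; 6·0 + 4·1 + 2·0; 3·0 + 2·1 + 3·0) = (6, 4, 2)
w2 = Mw1 = (1·6 + 6·4 + 3·2; 6·6 + 4·4 + 2·2; 3·6 + 2·4 + 3·2) = (36, 56, 32)
Mw2 = (468, 504, 316)
w2·Mw2 = 36·468 + 56·504 + 32·316 = 55184; w2·w2 = 36·36 + 56·56 + 32·32 = 5456
λ ≈ 55184/5456 = 10.11437

λ ≈ 10.11437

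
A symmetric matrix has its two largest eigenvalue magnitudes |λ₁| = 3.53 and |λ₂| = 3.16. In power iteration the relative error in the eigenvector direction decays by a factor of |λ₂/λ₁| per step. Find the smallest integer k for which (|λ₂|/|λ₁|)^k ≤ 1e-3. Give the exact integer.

|λ₂/λ₁| = 3.16/3.53 = 0.89518
Need k ≥ ln(1e-3) / ln(0.89518) = -6.9078 / -0.1107 ≈ 62.386
Smallest integer k satisfying the bound: 63

63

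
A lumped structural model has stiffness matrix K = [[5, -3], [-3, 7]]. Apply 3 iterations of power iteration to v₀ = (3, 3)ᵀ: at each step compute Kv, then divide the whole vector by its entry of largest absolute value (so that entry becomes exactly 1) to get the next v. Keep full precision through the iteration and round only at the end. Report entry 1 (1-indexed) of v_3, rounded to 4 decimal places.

-0.4750

Kv0 = (6.00000, 12.00000); divide by 12.00000 → v1 = (0.50000, 1.00000)
Kv1 = (-0.50000, 5.50000); divide by 5.50000 → v2 = (-0.09091, 1.00000)
Kv2 = (-3.45455, 7.27273); divide by 7.27273 → v3 = (-0.47500, 1.00000)
Requested entry of v3: -228/480 = -0.4750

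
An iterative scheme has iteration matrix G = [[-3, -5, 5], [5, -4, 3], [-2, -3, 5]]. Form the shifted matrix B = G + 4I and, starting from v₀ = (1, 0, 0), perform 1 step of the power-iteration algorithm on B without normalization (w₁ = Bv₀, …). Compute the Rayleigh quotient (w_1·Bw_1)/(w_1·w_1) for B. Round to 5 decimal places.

B = G + 4I has rows (1, -5, 5); (5, 0, 3); (-2, -3, 9)
w1 = Bv₀ = (1·1 + (-5)·0 + 5·0; 5·1 + 0·0 + 3·0; (-2)·1 + (-3)·0 + 9·0) = (1, 5, -2)
Bw1 = (-34, -1, -35)
w1·Bw1 = 31; w1·w1 = 30; μ ≈ 31/30 = 1.03333

1.03333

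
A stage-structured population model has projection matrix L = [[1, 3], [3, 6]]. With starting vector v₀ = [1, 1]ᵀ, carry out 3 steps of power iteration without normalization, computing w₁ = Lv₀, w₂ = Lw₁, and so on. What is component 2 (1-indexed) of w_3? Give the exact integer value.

489

w1 = Lv₀ = (1·1 + 3·1; 3·1 + 6·1) = (4, 9)
w2 = Lw1 = (1·4 + 3·9; 3·4 + 6·9) = (31, 66)
w3 = Lw2 = (229, 489)
The requested component of w3 is 489.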